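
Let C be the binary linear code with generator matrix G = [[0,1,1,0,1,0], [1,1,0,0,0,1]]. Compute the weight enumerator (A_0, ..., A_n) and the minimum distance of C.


Weight distribution: A_0 = 1, A_3 = 2, A_4 = 1. Minimum distance d = 3.

Enumerate all 2^2 = 4 messages m ∈ F_2^2.
For each, compute codeword c = mG in F_2^6, then tally its weight.
  m = 00 → c = 000000, weight = 0.
  m = 10 → c = 011010, weight = 3.
  m = 01 → c = 110001, weight = 3.
  m = 11 → c = 101011, weight = 4.
Tally weights:
  weight 0: 1 codewords.
  weight 3: 2 codewords.
  weight 4: 1 codewords.
Minimum distance d = smallest w > 0 with A_w > 0 = 3.
Sanity: Σ A_w = 4 = 2^2 = 4 ✓.


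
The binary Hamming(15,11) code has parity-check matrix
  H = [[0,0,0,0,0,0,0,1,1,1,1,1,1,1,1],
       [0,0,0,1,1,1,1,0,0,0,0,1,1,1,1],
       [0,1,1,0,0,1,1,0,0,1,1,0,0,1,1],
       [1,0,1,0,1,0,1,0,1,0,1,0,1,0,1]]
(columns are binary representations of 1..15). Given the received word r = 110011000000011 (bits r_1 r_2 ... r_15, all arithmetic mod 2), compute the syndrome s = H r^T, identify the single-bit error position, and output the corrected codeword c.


s = (0, 0, 0, 1)^T, error position = 1, corrected codeword c = 010011000000011

Compute s = H r^T mod 2 one row at a time:
  s_1 = 0 + 0 + 0 + 0 + 0 + 0 + 1 + 1 = 2 ≡ 0 (mod 2).
  s_2 = 0 + 1 + 1 + 0 + 0 + 0 + 1 + 1 = 4 ≡ 0 (mod 2).
  s_3 = 1 + 0 + 1 + 0 + 0 + 0 + 1 + 1 = 4 ≡ 0 (mod 2).
  s_4 = 1 + 0 + 1 + 0 + 0 + 0 + 0 + 1 = 3 ≡ 1 (mod 2).
s = (0, 0, 0, 1)^T — this equals column 1 of H (binary 0001), so error is at position 1.
Correct: flip bit 1 of r = 110011000000011 to get c = 010011000000011.


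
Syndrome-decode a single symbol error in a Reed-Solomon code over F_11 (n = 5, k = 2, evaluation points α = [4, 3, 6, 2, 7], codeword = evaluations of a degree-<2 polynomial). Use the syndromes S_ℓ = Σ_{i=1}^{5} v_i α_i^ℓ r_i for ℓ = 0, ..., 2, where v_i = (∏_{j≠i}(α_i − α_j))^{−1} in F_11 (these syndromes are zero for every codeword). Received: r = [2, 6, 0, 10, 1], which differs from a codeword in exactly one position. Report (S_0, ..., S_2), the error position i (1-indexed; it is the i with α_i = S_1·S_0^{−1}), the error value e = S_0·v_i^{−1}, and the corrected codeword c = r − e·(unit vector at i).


S = (8, 4, 2), error at position 3, error magnitude e = 6, c = [2, 6, 5, 10, 1].

Step 1: column multipliers v_i = (∏_{j≠i}(α_i − α_j))^{−1} mod 11.
  i = 1 (α = 4): (4−3)(4−6)(4−2)(4−7) = 1·(−2)·2·(−3) = 12 ≡ 1, so v_1 = 1^{−1} = 1 (mod 11).
  i = 2 (α = 3): (3−4)(3−6)(3−2)(3−7) = (−1)·(−3)·1·(−4) = −12 ≡ 10, so v_2 = 10^{−1} = 10 (mod 11).
  i = 3 (α = 6): (6−4)(6−3)(6−2)(6−7) = 2·3·4·(−1) = −24 ≡ 9, so v_3 = 9^{−1} = 5 (mod 11).
  i = 4 (α = 2): (2−4)(2−3)(2−6)(2−7) = (−2)·(−1)·(−4)·(−5) = 40 ≡ 7, so v_4 = 7^{−1} = 8 (mod 11).
  i = 5 (α = 7): (7−4)(7−3)(7−6)(7−2) = 3·4·1·5 = 60 ≡ 5, so v_5 = 5^{−1} = 9 (mod 11).
  v = [1, 10, 5, 8, 9].
Step 2: syndromes of r = [2, 6, 0, 10, 1] (all sums mod 11).
  S_0 = Σ v_i r_i = 1·2 + 10·6 + 5·0 + 8·10 + 9·1 = 151 ≡ 8.
  S_1 = Σ v_i α_i r_i = 1·4·2 + 10·3·6 + 5·6·0 + 8·2·10 + 9·7·1 = 411 ≡ 4.
  α_i^2 mod 11 = [5, 9, 3, 4, 5].
  S_2 = Σ v_i α_i^2 r_i = 1·5·2 + 10·9·6 + 5·3·0 + 8·4·10 + 9·5·1 = 915 ≡ 2.
  S = (8, 4, 2) ≠ 0, so r is not a codeword (an error is present).
Step 3: locate the error. For a single error e at position i, S_ℓ = v_i·e·α_i^ℓ, so α_err = S_1/S_0.
  S_0^{−1} = 8^{−1} = 7 (mod 11), so α_err = 4·7 = 28 ≡ 6 = α_3. Error position i = 3.
  Consistency check: S_2/S_1 = 2·3 = 6 ≡ 6 = α_err ✓ (single-error assumption holds).
Step 4: error magnitude e = S_0/v_3 = S_0·∏_{j≠3}(α_3 − α_j) = 8·9 = 72 ≡ 6 (mod 11).
Step 5: correct position 3: c_3 = r_3 − e = 0 − 6 ≡ 5 (mod 11). Hence c = [2, 6, 5, 10, 1].
  Check: interpolating c through the α_i gives m(x) = 7 + 7·x (degree < 2) with m(α_i) = c_i for every i, so c is indeed a codeword.


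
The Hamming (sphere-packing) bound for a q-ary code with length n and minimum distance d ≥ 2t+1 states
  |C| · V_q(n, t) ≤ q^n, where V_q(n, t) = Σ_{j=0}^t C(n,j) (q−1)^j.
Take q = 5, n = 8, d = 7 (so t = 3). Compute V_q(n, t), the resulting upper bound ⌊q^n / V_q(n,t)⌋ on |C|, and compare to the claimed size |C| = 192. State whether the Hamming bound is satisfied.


V_q(n, t) = 4065, q^n = 390625, Hamming bound = 96, |C| = 192 > bound (violated).

Step 1: Compute V_q(n, t) = Σ_{j=0}^3 C(n, j) (q−1)^j.
  j = 0: C(8,0)·(4)^0 = 1·1 = 1.
  j = 1: C(8,1)·(4)^1 = 8·4 = 32.
  j = 2: C(8,2)·(4)^2 = 28·16 = 448.
  j = 3: C(8,3)·(4)^3 = 56·64 = 3584.
  V_q(n, t) = 1 + 32 + 448 + 3584 = 4065.
Step 2: q^n = 5^8 = 390625.
Step 3: Hamming bound ⌊q^n / V_q(n,t)⌋ = ⌊390625/4065⌋ = 96.
Step 4: Compare |C| = 192 to 96: violated.
The claimed |C| lies above the Hamming bound, so no 5-ary code of length 8 with d ≥ 7 can have 192 codewords.


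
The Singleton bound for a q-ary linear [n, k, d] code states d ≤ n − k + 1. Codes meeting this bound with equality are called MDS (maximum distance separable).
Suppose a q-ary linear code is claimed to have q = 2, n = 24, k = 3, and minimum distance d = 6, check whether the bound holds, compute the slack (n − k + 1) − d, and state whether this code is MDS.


Singleton RHS = n − k + 1 = 22, slack = 16, bound satisfied, not MDS.

Singleton bound: d ≤ n − k + 1.
Here n = 24, k = 3, so n − k + 1 = 22.
Given d = 6, check d ≤ 22: YES.
Slack = (n − k + 1) − d = 16.
The code is NOT MDS (slack = 16 > 0).
Description: the claimed parameters are [24, 3, 6]_2; such a code would be non-MDS.


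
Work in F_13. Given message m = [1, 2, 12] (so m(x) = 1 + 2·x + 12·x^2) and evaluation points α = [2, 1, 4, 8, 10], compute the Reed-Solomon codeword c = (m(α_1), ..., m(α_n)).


c = [1, 2, 6, 5, 12]

Message polynomial: m(x) = 1 + 2·x + 12·x^2 (mod 13).
For each evaluation point α_i, compute m(α_i) mod 13:
  α_1 = 2: Horner steps 12 → 0 → 1, so m(2) = 1.
  α_2 = 1: Horner steps 12 → 1 → 2, so m(1) = 2.
  α_3 = 4: Horner steps 12 → 11 → 6, so m(4) = 6.
  α_4 = 8: Horner steps 12 → 7 → 5, so m(8) = 5.
  α_5 = 10: Horner steps 12 → 5 → 12, so m(10) = 12.
Codeword c = [1, 2, 6, 5, 12] ∈ F_13^5.


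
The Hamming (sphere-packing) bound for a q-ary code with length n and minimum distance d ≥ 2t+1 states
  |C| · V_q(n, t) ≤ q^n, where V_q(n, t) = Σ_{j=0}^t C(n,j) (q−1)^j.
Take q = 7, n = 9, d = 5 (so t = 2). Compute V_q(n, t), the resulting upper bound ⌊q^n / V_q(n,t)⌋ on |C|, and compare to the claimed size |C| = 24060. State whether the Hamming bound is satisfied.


V_q(n, t) = 1351, q^n = 40353607, Hamming bound = 29869, |C| = 24060 ≤ bound (satisfied).

Step 1: Compute V_q(n, t) = Σ_{j=0}^2 C(n, j) (q−1)^j.
  j = 0: C(9,0)·(6)^0 = 1·1 = 1.
  j = 1: C(9,1)·(6)^1 = 9·6 = 54.
  j = 2: C(9,2)·(6)^2 = 36·36 = 1296.
  V_q(n, t) = 1 + 54 + 1296 = 1351.
Step 2: q^n = 7^9 = 40353607.
Step 3: Hamming bound ⌊q^n / V_q(n,t)⌋ = ⌊40353607/1351⌋ = 29869.
Step 4: Compare |C| = 24060 to 29869: satisfied.
The claimed |C| lies below the Hamming bound.


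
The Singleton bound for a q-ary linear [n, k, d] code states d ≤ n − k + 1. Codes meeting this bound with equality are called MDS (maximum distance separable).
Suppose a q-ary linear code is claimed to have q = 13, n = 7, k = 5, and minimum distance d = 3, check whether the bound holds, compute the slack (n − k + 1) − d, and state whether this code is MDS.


Singleton RHS = n − k + 1 = 3, slack = 0, bound satisfied, MDS.

Singleton bound: d ≤ n − k + 1.
Here n = 7, k = 5, so n − k + 1 = 3.
Given d = 3, check d ≤ 3: YES.
Slack = (n − k + 1) − d = 0.
The code is MDS (slack = 0).
Description: the claimed parameters are [7, 5, 3]_13; such a code would be MDS (meets Singleton bound).


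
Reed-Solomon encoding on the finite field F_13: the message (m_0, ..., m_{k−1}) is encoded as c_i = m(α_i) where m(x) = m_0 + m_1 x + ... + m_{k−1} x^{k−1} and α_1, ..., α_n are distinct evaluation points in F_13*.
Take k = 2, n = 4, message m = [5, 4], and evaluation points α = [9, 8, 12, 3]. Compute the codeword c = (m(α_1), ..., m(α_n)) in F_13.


c = [2, 11, 1, 4]

Message polynomial: m(x) = 5 + 4·x (mod 13).
For each evaluation point α_i, compute m(α_i) mod 13:
  α_1 = 9: Horner steps 4 → 2, so m(9) = 2.
  α_2 = 8: Horner steps 4 → 11, so m(8) = 11.
  α_3 = 12: Horner steps 4 → 1, so m(12) = 1.
  α_4 = 3: Horner steps 4 → 4, so m(3) = 4.
Codeword c = [2, 11, 1, 4] ∈ F_13^4.


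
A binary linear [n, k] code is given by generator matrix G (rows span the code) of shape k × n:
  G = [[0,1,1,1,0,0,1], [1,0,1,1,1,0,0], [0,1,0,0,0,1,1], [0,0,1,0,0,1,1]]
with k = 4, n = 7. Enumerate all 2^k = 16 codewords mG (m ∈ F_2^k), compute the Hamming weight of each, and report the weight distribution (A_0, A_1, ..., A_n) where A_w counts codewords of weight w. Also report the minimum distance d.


Weight distribution: A_0 = 1, A_2 = 2, A_3 = 5, A_4 = 5, A_5 = 2, A_7 = 1. Minimum distance d = 2.

Enumerate all 2^4 = 16 messages m ∈ F_2^4.
For each, compute codeword c = mG in F_2^7, then tally its weight.
  m = 0000 → c = 0000000, weight = 0.
  m = 1000 → c = 0111001, weight = 4.
  m = 0100 → c = 1011100, weight = 4.
  m = 1100 → c = 1100101, weight = 4.
  m = 0010 → c = 0100011, weight = 3.
  m = 1010 → c = 0011010, weight = 3.
  m = 0110 → c = 1111111, weight = 7.
  m = 1110 → c = 1000110, weight = 3.
  m = 0001 → c = 0010011, weight = 3.
  m = 1001 → c = 0101010, weight = 3.
  m = 0101 → c = 1001111, weight = 5.
  m = 1101 → c = 1110110, weight = 5.
  m = 0011 → c = 0110000, weight = 2.
  m = 1011 → c = 0001001, weight = 2.
  m = 0111 → c = 1101100, weight = 4.
  m = 1111 → c = 1010101, weight = 4.
Tally weights:
  weight 0: 1 codewords.
  weight 2: 2 codewords.
  weight 3: 5 codewords.
  weight 4: 5 codewords.
  weight 5: 2 codewords.
  weight 7: 1 codewords.
Minimum distance d = smallest w > 0 with A_w > 0 = 2.
Sanity: Σ A_w = 16 = 2^4 = 16 ✓.


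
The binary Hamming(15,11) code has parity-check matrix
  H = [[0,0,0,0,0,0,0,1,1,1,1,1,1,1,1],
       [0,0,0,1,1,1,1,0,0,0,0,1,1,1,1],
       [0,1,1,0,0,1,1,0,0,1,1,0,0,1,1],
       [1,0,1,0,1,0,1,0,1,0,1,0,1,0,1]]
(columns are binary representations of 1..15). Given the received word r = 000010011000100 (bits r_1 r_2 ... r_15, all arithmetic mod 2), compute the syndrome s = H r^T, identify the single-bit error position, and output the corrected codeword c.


s = (1, 0, 0, 1)^T, error position = 9, corrected codeword c = 000010010000100

Compute s = H r^T mod 2 one row at a time:
  s_1 = 1 + 1 + 0 + 0 + 0 + 1 + 0 + 0 = 3 ≡ 1 (mod 2).
  s_2 = 0 + 1 + 0 + 0 + 0 + 1 + 0 + 0 = 2 ≡ 0 (mod 2).
  s_3 = 0 + 0 + 0 + 0 + 0 + 0 + 0 + 0 = 0 ≡ 0 (mod 2).
  s_4 = 0 + 0 + 1 + 0 + 1 + 0 + 1 + 0 = 3 ≡ 1 (mod 2).
s = (1, 0, 0, 1)^T — this equals column 9 of H (binary 1001), so error is at position 9.
Correct: flip bit 9 of r = 000010011000100 to get c = 000010010000100.


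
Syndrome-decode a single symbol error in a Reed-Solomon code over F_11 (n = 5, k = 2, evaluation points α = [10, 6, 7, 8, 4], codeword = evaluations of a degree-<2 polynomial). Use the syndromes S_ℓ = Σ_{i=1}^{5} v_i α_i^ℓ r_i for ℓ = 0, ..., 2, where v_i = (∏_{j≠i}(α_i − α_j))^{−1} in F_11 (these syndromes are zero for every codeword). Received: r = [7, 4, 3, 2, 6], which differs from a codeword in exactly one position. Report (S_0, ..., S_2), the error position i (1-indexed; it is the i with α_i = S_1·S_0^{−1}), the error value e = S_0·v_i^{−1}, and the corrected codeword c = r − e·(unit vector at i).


S = (7, 4, 7), error at position 1, error magnitude e = 7, c = [0, 4, 3, 2, 6].

Step 1: column multipliers v_i = (∏_{j≠i}(α_i − α_j))^{−1} mod 11.
  i = 1 (α = 10): (10−6)(10−7)(10−8)(10−4) = 4·3·2·6 = 144 ≡ 1, so v_1 = 1^{−1} = 1 (mod 11).
  i = 2 (α = 6): (6−10)(6−7)(6−8)(6−4) = (−4)·(−1)·(−2)·2 = −16 ≡ 6, so v_2 = 6^{−1} = 2 (mod 11).
  i = 3 (α = 7): (7−10)(7−6)(7−8)(7−4) = (−3)·1·(−1)·3 = 9 ≡ 9, so v_3 = 9^{−1} = 5 (mod 11).
  i = 4 (α = 8): (8−10)(8−6)(8−7)(8−4) = (−2)·2·1·4 = −16 ≡ 6, so v_4 = 6^{−1} = 2 (mod 11).
  i = 5 (α = 4): (4−10)(4−6)(4−7)(4−8) = (−6)·(−2)·(−3)·(−4) = 144 ≡ 1, so v_5 = 1^{−1} = 1 (mod 11).
  v = [1, 2, 5, 2, 1].
Step 2: syndromes of r = [7, 4, 3, 2, 6] (all sums mod 11).
  S_0 = Σ v_i r_i = 1·7 + 2·4 + 5·3 + 2·2 + 1·6 = 40 ≡ 7.
  S_1 = Σ v_i α_i r_i = 1·10·7 + 2·6·4 + 5·7·3 + 2·8·2 + 1·4·6 = 279 ≡ 4.
  α_i^2 mod 11 = [1, 3, 5, 9, 5].
  S_2 = Σ v_i α_i^2 r_i = 1·1·7 + 2·3·4 + 5·5·3 + 2·9·2 + 1·5·6 = 172 ≡ 7.
  S = (7, 4, 7) ≠ 0, so r is not a codeword (an error is present).
Step 3: locate the error. For a single error e at position i, S_ℓ = v_i·e·α_i^ℓ, so α_err = S_1/S_0.
  S_0^{−1} = 7^{−1} = 8 (mod 11), so α_err = 4·8 = 32 ≡ 10 = α_1. Error position i = 1.
  Consistency check: S_2/S_1 = 7·3 = 21 ≡ 10 = α_err ✓ (single-error assumption holds).
Step 4: error magnitude e = S_0/v_1 = S_0·∏_{j≠1}(α_1 − α_j) = 7·1 = 7 ≡ 7 (mod 11).
Step 5: correct position 1: c_1 = r_1 − e = 7 − 7 ≡ 0 (mod 11). Hence c = [0, 4, 3, 2, 6].
  Check: interpolating c through the α_i gives m(x) = 10 + 10·x (degree < 2) with m(α_i) = c_i for every i, so c is indeed a codeword.


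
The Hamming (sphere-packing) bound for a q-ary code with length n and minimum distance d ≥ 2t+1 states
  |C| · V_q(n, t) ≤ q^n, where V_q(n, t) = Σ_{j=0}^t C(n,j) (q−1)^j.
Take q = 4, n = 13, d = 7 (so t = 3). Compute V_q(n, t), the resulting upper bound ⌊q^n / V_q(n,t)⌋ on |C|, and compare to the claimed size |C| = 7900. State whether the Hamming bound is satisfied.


V_q(n, t) = 8464, q^n = 67108864, Hamming bound = 7928, |C| = 7900 ≤ bound (satisfied).

Step 1: Compute V_q(n, t) = Σ_{j=0}^3 C(n, j) (q−1)^j.
  j = 0: C(13,0)·(3)^0 = 1·1 = 1.
  j = 1: C(13,1)·(3)^1 = 13·3 = 39.
  j = 2: C(13,2)·(3)^2 = 78·9 = 702.
  j = 3: C(13,3)·(3)^3 = 286·27 = 7722.
  V_q(n, t) = 1 + 39 + 702 + 7722 = 8464.
Step 2: q^n = 4^13 = 67108864.
Step 3: Hamming bound ⌊q^n / V_q(n,t)⌋ = ⌊67108864/8464⌋ = 7928.
Step 4: Compare |C| = 7900 to 7928: satisfied.
The claimed |C| lies below the Hamming bound.


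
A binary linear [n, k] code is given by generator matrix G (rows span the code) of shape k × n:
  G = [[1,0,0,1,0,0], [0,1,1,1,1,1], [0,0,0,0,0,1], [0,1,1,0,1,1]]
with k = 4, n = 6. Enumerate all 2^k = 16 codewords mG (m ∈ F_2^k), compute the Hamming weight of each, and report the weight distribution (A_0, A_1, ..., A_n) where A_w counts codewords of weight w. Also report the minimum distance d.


Weight distribution: A_0 = 1, A_1 = 3, A_2 = 3, A_3 = 2, A_4 = 3, A_5 = 3, A_6 = 1. Minimum distance d = 1.

Enumerate all 2^4 = 16 messages m ∈ F_2^4.
For each, compute codeword c = mG in F_2^6, then tally its weight.
  m = 0000 → c = 000000, weight = 0.
  m = 1000 → c = 100100, weight = 2.
  m = 0100 → c = 011111, weight = 5.
  m = 1100 → c = 111011, weight = 5.
  m = 0010 → c = 000001, weight = 1.
  m = 1010 → c = 100101, weight = 3.
  m = 0110 → c = 011110, weight = 4.
  m = 1110 → c = 111010, weight = 4.
  m = 0001 → c = 011011, weight = 4.
  m = 1001 → c = 111111, weight = 6.
  m = 0101 → c = 000100, weight = 1.
  m = 1101 → c = 100000, weight = 1.
  m = 0011 → c = 011010, weight = 3.
  m = 1011 → c = 111110, weight = 5.
  m = 0111 → c = 000101, weight = 2.
  m = 1111 → c = 100001, weight = 2.
Tally weights:
  weight 0: 1 codewords.
  weight 1: 3 codewords.
  weight 2: 3 codewords.
  weight 3: 2 codewords.
  weight 4: 3 codewords.
  weight 5: 3 codewords.
  weight 6: 1 codewords.
Minimum distance d = smallest w > 0 with A_w > 0 = 1.
Sanity: Σ A_w = 16 = 2^4 = 16 ✓.


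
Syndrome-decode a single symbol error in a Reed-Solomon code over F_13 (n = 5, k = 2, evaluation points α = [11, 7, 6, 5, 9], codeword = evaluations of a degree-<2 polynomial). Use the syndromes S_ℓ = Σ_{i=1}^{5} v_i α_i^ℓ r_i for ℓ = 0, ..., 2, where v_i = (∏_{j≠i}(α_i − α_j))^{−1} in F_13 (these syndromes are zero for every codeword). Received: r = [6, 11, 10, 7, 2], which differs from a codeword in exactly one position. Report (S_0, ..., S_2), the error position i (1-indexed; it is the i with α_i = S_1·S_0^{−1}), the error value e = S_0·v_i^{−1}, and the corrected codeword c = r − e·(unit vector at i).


S = (6, 10, 8), error at position 3, error magnitude e = 1, c = [6, 11, 9, 7, 2].

Step 1: column multipliers v_i = (∏_{j≠i}(α_i − α_j))^{−1} mod 13.
  i = 1 (α = 11): (11−7)(11−6)(11−5)(11−9) = 4·5·6·2 = 240 ≡ 6, so v_1 = 6^{−1} = 11 (mod 13).
  i = 2 (α = 7): (7−11)(7−6)(7−5)(7−9) = (−4)·1·2·(−2) = 16 ≡ 3, so v_2 = 3^{−1} = 9 (mod 13).
  i = 3 (α = 6): (6−11)(6−7)(6−5)(6−9) = (−5)·(−1)·1·(−3) = −15 ≡ 11, so v_3 = 11^{−1} = 6 (mod 13).
  i = 4 (α = 5): (5−11)(5−7)(5−6)(5−9) = (−6)·(−2)·(−1)·(−4) = 48 ≡ 9, so v_4 = 9^{−1} = 3 (mod 13).
  i = 5 (α = 9): (9−11)(9−7)(9−6)(9−5) = (−2)·2·3·4 = −48 ≡ 4, so v_5 = 4^{−1} = 10 (mod 13).
  v = [11, 9, 6, 3, 10].
Step 2: syndromes of r = [6, 11, 10, 7, 2] (all sums mod 13).
  S_0 = Σ v_i r_i = 11·6 + 9·11 + 6·10 + 3·7 + 10·2 = 266 ≡ 6.
  S_1 = Σ v_i α_i r_i = 11·11·6 + 9·7·11 + 6·6·10 + 3·5·7 + 10·9·2 = 2064 ≡ 10.
  α_i^2 mod 13 = [4, 10, 10, 12, 3].
  S_2 = Σ v_i α_i^2 r_i = 11·4·6 + 9·10·11 + 6·10·10 + 3·12·7 + 10·3·2 = 2166 ≡ 8.
  S = (6, 10, 8) ≠ 0, so r is not a codeword (an error is present).
Step 3: locate the error. For a single error e at position i, S_ℓ = v_i·e·α_i^ℓ, so α_err = S_1/S_0.
  S_0^{−1} = 6^{−1} = 11 (mod 13), so α_err = 10·11 = 110 ≡ 6 = α_3. Error position i = 3.
  Consistency check: S_2/S_1 = 8·4 = 32 ≡ 6 = α_err ✓ (single-error assumption holds).
Step 4: error magnitude e = S_0/v_3 = S_0·∏_{j≠3}(α_3 − α_j) = 6·11 = 66 ≡ 1 (mod 13).
Step 5: correct position 3: c_3 = r_3 − e = 10 − 1 ≡ 9 (mod 13). Hence c = [6, 11, 9, 7, 2].
  Check: interpolating c through the α_i gives m(x) = 10 + 2·x (degree < 2) with m(α_i) = c_i for every i, so c is indeed a codeword.


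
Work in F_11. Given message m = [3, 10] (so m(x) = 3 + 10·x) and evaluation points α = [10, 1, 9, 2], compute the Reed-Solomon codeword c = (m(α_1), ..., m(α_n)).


c = [4, 2, 5, 1]

Message polynomial: m(x) = 3 + 10·x (mod 11).
For each evaluation point α_i, compute m(α_i) mod 11:
  α_1 = 10: Horner steps 10 → 4, so m(10) = 4.
  α_2 = 1: Horner steps 10 → 2, so m(1) = 2.
  α_3 = 9: Horner steps 10 → 5, so m(9) = 5.
  α_4 = 2: Horner steps 10 → 1, so m(2) = 1.
Codeword c = [4, 2, 5, 1] ∈ F_11^4.


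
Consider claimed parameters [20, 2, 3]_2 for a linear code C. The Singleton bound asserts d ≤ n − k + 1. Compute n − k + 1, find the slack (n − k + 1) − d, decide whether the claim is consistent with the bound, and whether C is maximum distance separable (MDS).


Singleton RHS = n − k + 1 = 19, slack = 16, bound satisfied, not MDS.

Singleton bound: d ≤ n − k + 1.
Here n = 20, k = 2, so n − k + 1 = 19.
Given d = 3, check d ≤ 19: YES.
Slack = (n − k + 1) − d = 16.
The code is NOT MDS (slack = 16 > 0).
Description: the claimed parameters are [20, 2, 3]_2; such a code would be non-MDS.


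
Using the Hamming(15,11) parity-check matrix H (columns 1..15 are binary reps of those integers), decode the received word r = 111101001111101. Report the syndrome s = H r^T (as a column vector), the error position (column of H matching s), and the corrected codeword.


s = (0, 1, 0, 0)^T, error position = 4, corrected codeword c = 111001001111101

Compute s = H r^T mod 2 one row at a time:
  s_1 = 0 + 1 + 1 + 1 + 1 + 1 + 0 + 1 = 6 ≡ 0 (mod 2).
  s_2 = 1 + 0 + 1 + 0 + 1 + 1 + 0 + 1 = 5 ≡ 1 (mod 2).
  s_3 = 1 + 1 + 1 + 0 + 1 + 1 + 0 + 1 = 6 ≡ 0 (mod 2).
  s_4 = 1 + 1 + 0 + 0 + 1 + 1 + 1 + 1 = 6 ≡ 0 (mod 2).
s = (0, 1, 0, 0)^T — this equals column 4 of H (binary 0100), so error is at position 4.
Correct: flip bit 4 of r = 111101001111101 to get c = 111001001111101.


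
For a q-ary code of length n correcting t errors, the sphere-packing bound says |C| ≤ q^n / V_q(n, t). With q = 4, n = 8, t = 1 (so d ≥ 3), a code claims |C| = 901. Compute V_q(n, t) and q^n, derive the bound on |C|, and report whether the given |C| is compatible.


V_q(n, t) = 25, q^n = 65536, Hamming bound = 2621, |C| = 901 ≤ bound (satisfied).

Step 1: Compute V_q(n, t) = Σ_{j=0}^1 C(n, j) (q−1)^j.
  j = 0: C(8,0)·(3)^0 = 1·1 = 1.
  j = 1: C(8,1)·(3)^1 = 8·3 = 24.
  V_q(n, t) = 1 + 24 = 25.
Step 2: q^n = 4^8 = 65536.
Step 3: Hamming bound ⌊q^n / V_q(n,t)⌋ = ⌊65536/25⌋ = 2621.
Step 4: Compare |C| = 901 to 2621: satisfied.
The claimed |C| lies below the Hamming bound.


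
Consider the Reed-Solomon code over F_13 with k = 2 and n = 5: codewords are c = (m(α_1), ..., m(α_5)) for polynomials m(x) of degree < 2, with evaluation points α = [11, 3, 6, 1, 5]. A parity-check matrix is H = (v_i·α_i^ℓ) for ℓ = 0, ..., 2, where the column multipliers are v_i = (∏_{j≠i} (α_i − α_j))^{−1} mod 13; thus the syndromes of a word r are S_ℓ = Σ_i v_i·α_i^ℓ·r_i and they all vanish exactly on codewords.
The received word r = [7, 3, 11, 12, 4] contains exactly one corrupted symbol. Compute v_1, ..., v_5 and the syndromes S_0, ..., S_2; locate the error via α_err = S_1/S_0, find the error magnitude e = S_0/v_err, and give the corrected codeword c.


S = (1, 1, 1), error at position 4, error magnitude e = 10, c = [7, 3, 11, 2, 4].

Step 1: column multipliers v_i = (∏_{j≠i}(α_i − α_j))^{−1} mod 13.
  i = 1 (α = 11): (11−3)(11−6)(11−1)(11−5) = 8·5·10·6 = 2400 ≡ 8, so v_1 = 8^{−1} = 5 (mod 13).
  i = 2 (α = 3): (3−11)(3−6)(3−1)(3−5) = (−8)·(−3)·2·(−2) = −96 ≡ 8, so v_2 = 8^{−1} = 5 (mod 13).
  i = 3 (α = 6): (6−11)(6−3)(6−1)(6−5) = (−5)·3·5·1 = −75 ≡ 3, so v_3 = 3^{−1} = 9 (mod 13).
  i = 4 (α = 1): (1−11)(1−3)(1−6)(1−5) = (−10)·(−2)·(−5)·(−4) = 400 ≡ 10, so v_4 = 10^{−1} = 4 (mod 13).
  i = 5 (α = 5): (5−11)(5−3)(5−6)(5−1) = (−6)·2·(−1)·4 = 48 ≡ 9, so v_5 = 9^{−1} = 3 (mod 13).
  v = [5, 5, 9, 4, 3].
Step 2: syndromes of r = [7, 3, 11, 12, 4] (all sums mod 13).
  S_0 = Σ v_i r_i = 5·7 + 5·3 + 9·11 + 4·12 + 3·4 = 209 ≡ 1.
  S_1 = Σ v_i α_i r_i = 5·11·7 + 5·3·3 + 9·6·11 + 4·1·12 + 3·5·4 = 1132 ≡ 1.
  α_i^2 mod 13 = [4, 9, 10, 1, 12].
  S_2 = Σ v_i α_i^2 r_i = 5·4·7 + 5·9·3 + 9·10·11 + 4·1·12 + 3·12·4 = 1457 ≡ 1.
  S = (1, 1, 1) ≠ 0, so r is not a codeword (an error is present).
Step 3: locate the error. For a single error e at position i, S_ℓ = v_i·e·α_i^ℓ, so α_err = S_1/S_0.
  S_0^{−1} = 1^{−1} = 1 (mod 13), so α_err = 1·1 = 1 ≡ 1 = α_4. Error position i = 4.
  Consistency check: S_2/S_1 = 1·1 = 1 ≡ 1 = α_err ✓ (single-error assumption holds).
Step 4: error magnitude e = S_0/v_4 = S_0·∏_{j≠4}(α_4 − α_j) = 1·10 = 10 ≡ 10 (mod 13).
Step 5: correct position 4: c_4 = r_4 − e = 12 − 10 ≡ 2 (mod 13). Hence c = [7, 3, 11, 2, 4].
  Check: interpolating c through the α_i gives m(x) = 8 + 7·x (degree < 2) with m(α_i) = c_i for every i, so c is indeed a codeword.


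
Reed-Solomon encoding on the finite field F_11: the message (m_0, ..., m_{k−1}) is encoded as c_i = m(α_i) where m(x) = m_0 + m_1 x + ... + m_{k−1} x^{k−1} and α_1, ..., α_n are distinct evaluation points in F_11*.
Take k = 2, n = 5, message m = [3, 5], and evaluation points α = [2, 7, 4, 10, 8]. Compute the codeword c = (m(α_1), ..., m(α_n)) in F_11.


c = [2, 5, 1, 9, 10]

Message polynomial: m(x) = 3 + 5·x (mod 11).
For each evaluation point α_i, compute m(α_i) mod 11:
  α_1 = 2: Horner steps 5 → 2, so m(2) = 2.
  α_2 = 7: Horner steps 5 → 5, so m(7) = 5.
  α_3 = 4: Horner steps 5 → 1, so m(4) = 1.
  α_4 = 10: Horner steps 5 → 9, so m(10) = 9.
  α_5 = 8: Horner steps 5 → 10, so m(8) = 10.
Codeword c = [2, 5, 1, 9, 10] ∈ F_11^5.


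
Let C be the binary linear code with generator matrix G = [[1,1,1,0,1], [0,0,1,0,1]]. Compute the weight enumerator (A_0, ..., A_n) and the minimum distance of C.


Weight distribution: A_0 = 1, A_2 = 2, A_4 = 1. Minimum distance d = 2.

Enumerate all 2^2 = 4 messages m ∈ F_2^2.
For each, compute codeword c = mG in F_2^5, then tally its weight.
  m = 00 → c = 00000, weight = 0.
  m = 10 → c = 11101, weight = 4.
  m = 01 → c = 00101, weight = 2.
  m = 11 → c = 11000, weight = 2.
Tally weights:
  weight 0: 1 codewords.
  weight 2: 2 codewords.
  weight 4: 1 codewords.
Minimum distance d = smallest w > 0 with A_w > 0 = 2.
Sanity: Σ A_w = 4 = 2^2 = 4 ✓.


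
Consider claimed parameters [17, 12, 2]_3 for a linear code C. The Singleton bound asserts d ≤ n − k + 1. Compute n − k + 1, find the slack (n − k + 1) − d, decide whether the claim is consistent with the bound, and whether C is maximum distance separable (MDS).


Singleton RHS = n − k + 1 = 6, slack = 4, bound satisfied, not MDS.

Singleton bound: d ≤ n − k + 1.
Here n = 17, k = 12, so n − k + 1 = 6.
Given d = 2, check d ≤ 6: YES.
Slack = (n − k + 1) − d = 4.
The code is NOT MDS (slack = 4 > 0).
Description: the claimed parameters are [17, 12, 2]_3; such a code would be non-MDS.


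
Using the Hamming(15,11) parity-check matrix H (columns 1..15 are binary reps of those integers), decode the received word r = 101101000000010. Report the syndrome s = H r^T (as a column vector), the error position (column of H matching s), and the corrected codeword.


s = (1, 1, 1, 0)^T, error position = 14, corrected codeword c = 101101000000000

Compute s = H r^T mod 2 one row at a time:
  s_1 = 0 + 0 + 0 + 0 + 0 + 0 + 1 + 0 = 1 ≡ 1 (mod 2).
  s_2 = 1 + 0 + 1 + 0 + 0 + 0 + 1 + 0 = 3 ≡ 1 (mod 2).
  s_3 = 0 + 1 + 1 + 0 + 0 + 0 + 1 + 0 = 3 ≡ 1 (mod 2).
  s_4 = 1 + 1 + 0 + 0 + 0 + 0 + 0 + 0 = 2 ≡ 0 (mod 2).
s = (1, 1, 1, 0)^T — this equals column 14 of H (binary 1110), so error is at position 14.
Correct: flip bit 14 of r = 101101000000010 to get c = 101101000000000.


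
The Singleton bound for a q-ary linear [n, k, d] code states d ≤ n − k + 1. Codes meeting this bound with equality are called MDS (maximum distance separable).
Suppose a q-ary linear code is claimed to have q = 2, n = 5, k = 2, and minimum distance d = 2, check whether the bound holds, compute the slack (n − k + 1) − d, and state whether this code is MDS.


Singleton RHS = n − k + 1 = 4, slack = 2, bound satisfied, not MDS.

Singleton bound: d ≤ n − k + 1.
Here n = 5, k = 2, so n − k + 1 = 4.
Given d = 2, check d ≤ 4: YES.
Slack = (n − k + 1) − d = 2.
The code is NOT MDS (slack = 2 > 0).
Description: the claimed parameters are [5, 2, 2]_2; such a code would be non-MDS.


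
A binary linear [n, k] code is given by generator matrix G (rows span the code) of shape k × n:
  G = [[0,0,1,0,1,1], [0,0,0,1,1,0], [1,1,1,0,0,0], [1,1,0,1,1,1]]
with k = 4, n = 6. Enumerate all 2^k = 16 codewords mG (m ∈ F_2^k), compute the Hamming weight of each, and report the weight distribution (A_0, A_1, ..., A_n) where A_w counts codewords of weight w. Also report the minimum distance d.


Weight distribution: A_0 = 1, A_1 = 2, A_2 = 2, A_3 = 4, A_4 = 5, A_5 = 2. Minimum distance d = 1.

Enumerate all 2^4 = 16 messages m ∈ F_2^4.
For each, compute codeword c = mG in F_2^6, then tally its weight.
  m = 0000 → c = 000000, weight = 0.
  m = 1000 → c = 001011, weight = 3.
  m = 0100 → c = 000110, weight = 2.
  m = 1100 → c = 001101, weight = 3.
  m = 0010 → c = 111000, weight = 3.
  m = 1010 → c = 110011, weight = 4.
  m = 0110 → c = 111110, weight = 5.
  m = 1110 → c = 110101, weight = 4.
  m = 0001 → c = 110111, weight = 5.
  m = 1001 → c = 111100, weight = 4.
  m = 0101 → c = 110001, weight = 3.
  m = 1101 → c = 111010, weight = 4.
  m = 0011 → c = 001111, weight = 4.
  m = 1011 → c = 000100, weight = 1.
  m = 0111 → c = 001001, weight = 2.
  m = 1111 → c = 000010, weight = 1.
Tally weights:
  weight 0: 1 codewords.
  weight 1: 2 codewords.
  weight 2: 2 codewords.
  weight 3: 4 codewords.
  weight 4: 5 codewords.
  weight 5: 2 codewords.
Minimum distance d = smallest w > 0 with A_w > 0 = 1.
Sanity: Σ A_w = 16 = 2^4 = 16 ✓.


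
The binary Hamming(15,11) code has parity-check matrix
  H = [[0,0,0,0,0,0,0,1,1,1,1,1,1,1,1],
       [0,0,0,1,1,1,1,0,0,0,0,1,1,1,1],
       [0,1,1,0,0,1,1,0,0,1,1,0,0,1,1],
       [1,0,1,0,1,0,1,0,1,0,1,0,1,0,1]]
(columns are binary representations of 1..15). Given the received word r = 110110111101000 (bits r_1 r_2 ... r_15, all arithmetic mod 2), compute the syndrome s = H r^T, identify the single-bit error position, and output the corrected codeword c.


s = (0, 0, 1, 0)^T, error position = 2, corrected codeword c = 100110111101000

Compute s = H r^T mod 2 one row at a time:
  s_1 = 1 + 1 + 1 + 0 + 1 + 0 + 0 + 0 = 4 ≡ 0 (mod 2).
  s_2 = 1 + 1 + 0 + 1 + 1 + 0 + 0 + 0 = 4 ≡ 0 (mod 2).
  s_3 = 1 + 0 + 0 + 1 + 1 + 0 + 0 + 0 = 3 ≡ 1 (mod 2).
  s_4 = 1 + 0 + 1 + 1 + 1 + 0 + 0 + 0 = 4 ≡ 0 (mod 2).
s = (0, 0, 1, 0)^T — this equals column 2 of H (binary 0010), so error is at position 2.
Correct: flip bit 2 of r = 110110111101000 to get c = 100110111101000.


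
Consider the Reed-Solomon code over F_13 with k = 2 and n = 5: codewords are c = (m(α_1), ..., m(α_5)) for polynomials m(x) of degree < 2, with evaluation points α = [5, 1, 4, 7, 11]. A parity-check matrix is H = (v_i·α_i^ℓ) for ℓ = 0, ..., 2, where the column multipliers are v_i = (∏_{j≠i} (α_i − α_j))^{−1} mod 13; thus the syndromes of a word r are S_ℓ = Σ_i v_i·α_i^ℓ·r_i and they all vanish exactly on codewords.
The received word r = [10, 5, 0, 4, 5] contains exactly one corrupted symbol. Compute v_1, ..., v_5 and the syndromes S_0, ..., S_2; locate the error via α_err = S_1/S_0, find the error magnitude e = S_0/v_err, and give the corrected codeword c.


S = (7, 7, 7), error at position 2, error magnitude e = 9, c = [10, 9, 0, 4, 5].

Step 1: column multipliers v_i = (∏_{j≠i}(α_i − α_j))^{−1} mod 13.
  i = 1 (α = 5): (5−1)(5−4)(5−7)(5−11) = 4·1·(−2)·(−6) = 48 ≡ 9, so v_1 = 9^{−1} = 3 (mod 13).
  i = 2 (α = 1): (1−5)(1−4)(1−7)(1−11) = (−4)·(−3)·(−6)·(−10) = 720 ≡ 5, so v_2 = 5^{−1} = 8 (mod 13).
  i = 3 (α = 4): (4−5)(4−1)(4−7)(4−11) = (−1)·3·(−3)·(−7) = −63 ≡ 2, so v_3 = 2^{−1} = 7 (mod 13).
  i = 4 (α = 7): (7−5)(7−1)(7−4)(7−11) = 2·6·3·(−4) = −144 ≡ 12, so v_4 = 12^{−1} = 12 (mod 13).
  i = 5 (α = 11): (11−5)(11−1)(11−4)(11−7) = 6·10·7·4 = 1680 ≡ 3, so v_5 = 3^{−1} = 9 (mod 13).
  v = [3, 8, 7, 12, 9].
Step 2: syndromes of r = [10, 5, 0, 4, 5] (all sums mod 13).
  S_0 = Σ v_i r_i = 3·10 + 8·5 + 7·0 + 12·4 + 9·5 = 163 ≡ 7.
  S_1 = Σ v_i α_i r_i = 3·5·10 + 8·1·5 + 7·4·0 + 12·7·4 + 9·11·5 = 1021 ≡ 7.
  α_i^2 mod 13 = [12, 1, 3, 10, 4].
  S_2 = Σ v_i α_i^2 r_i = 3·12·10 + 8·1·5 + 7·3·0 + 12·10·4 + 9·4·5 = 1060 ≡ 7.
  S = (7, 7, 7) ≠ 0, so r is not a codeword (an error is present).
Step 3: locate the error. For a single error e at position i, S_ℓ = v_i·e·α_i^ℓ, so α_err = S_1/S_0.
  S_0^{−1} = 7^{−1} = 2 (mod 13), so α_err = 7·2 = 14 ≡ 1 = α_2. Error position i = 2.
  Consistency check: S_2/S_1 = 7·2 = 14 ≡ 1 = α_err ✓ (single-error assumption holds).
Step 4: error magnitude e = S_0/v_2 = S_0·∏_{j≠2}(α_2 − α_j) = 7·5 = 35 ≡ 9 (mod 13).
Step 5: correct position 2: c_2 = r_2 − e = 5 − 9 ≡ 9 (mod 13). Hence c = [10, 9, 0, 4, 5].
  Check: interpolating c through the α_i gives m(x) = 12 + 10·x (degree < 2) with m(α_i) = c_i for every i, so c is indeed a codeword.


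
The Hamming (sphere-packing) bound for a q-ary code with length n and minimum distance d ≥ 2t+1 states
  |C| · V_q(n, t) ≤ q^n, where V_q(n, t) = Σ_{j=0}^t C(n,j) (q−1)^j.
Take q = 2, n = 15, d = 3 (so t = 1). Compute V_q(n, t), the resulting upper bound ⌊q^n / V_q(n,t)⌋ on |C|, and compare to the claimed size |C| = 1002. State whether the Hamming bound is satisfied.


V_q(n, t) = 16, q^n = 32768, Hamming bound = 2048, |C| = 1002 ≤ bound (satisfied).

Step 1: Compute V_q(n, t) = Σ_{j=0}^1 C(n, j) (q−1)^j.
  j = 0: C(15,0)·(1)^0 = 1·1 = 1.
  j = 1: C(15,1)·(1)^1 = 15·1 = 15.
  V_q(n, t) = 1 + 15 = 16.
Step 2: q^n = 2^15 = 32768.
Step 3: Hamming bound ⌊q^n / V_q(n,t)⌋ = ⌊32768/16⌋ = 2048.
Step 4: Compare |C| = 1002 to 2048: satisfied.
The claimed |C| lies below the Hamming bound.


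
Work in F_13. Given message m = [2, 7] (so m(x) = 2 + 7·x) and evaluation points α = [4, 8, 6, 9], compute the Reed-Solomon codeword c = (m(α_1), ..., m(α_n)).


c = [4, 6, 5, 0]

Message polynomial: m(x) = 2 + 7·x (mod 13).
For each evaluation point α_i, compute m(α_i) mod 13:
  α_1 = 4: Horner steps 7 → 4, so m(4) = 4.
  α_2 = 8: Horner steps 7 → 6, so m(8) = 6.
  α_3 = 6: Horner steps 7 → 5, so m(6) = 5.
  α_4 = 9: Horner steps 7 → 0, so m(9) = 0.
Codeword c = [4, 6, 5, 0] ∈ F_13^4.


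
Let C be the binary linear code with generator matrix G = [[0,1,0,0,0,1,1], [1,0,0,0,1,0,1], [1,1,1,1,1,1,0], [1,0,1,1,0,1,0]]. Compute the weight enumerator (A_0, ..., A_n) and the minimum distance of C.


Weight distribution: A_0 = 1, A_2 = 3, A_3 = 4, A_4 = 3, A_5 = 4, A_6 = 1. Minimum distance d = 2.

Enumerate all 2^4 = 16 messages m ∈ F_2^4.
For each, compute codeword c = mG in F_2^7, then tally its weight.
  m = 0000 → c = 0000000, weight = 0.
  m = 1000 → c = 0100011, weight = 3.
  m = 0100 → c = 1000101, weight = 3.
  m = 1100 → c = 1100110, weight = 4.
  m = 0010 → c = 1111110, weight = 6.
  m = 1010 → c = 1011101, weight = 5.
  m = 0110 → c = 0111011, weight = 5.
  m = 1110 → c = 0011000, weight = 2.
  m = 0001 → c = 1011010, weight = 4.
  m = 1001 → c = 1111001, weight = 5.
  m = 0101 → c = 0011111, weight = 5.
  m = 1101 → c = 0111100, weight = 4.
  m = 0011 → c = 0100100, weight = 2.
  m = 1011 → c = 0000111, weight = 3.
  m = 0111 → c = 1100001, weight = 3.
  m = 1111 → c = 1000010, weight = 2.
Tally weights:
  weight 0: 1 codewords.
  weight 2: 3 codewords.
  weight 3: 4 codewords.
  weight 4: 3 codewords.
  weight 5: 4 codewords.
  weight 6: 1 codewords.
Minimum distance d = smallest w > 0 with A_w > 0 = 2.
Sanity: Σ A_w = 16 = 2^4 = 16 ✓.


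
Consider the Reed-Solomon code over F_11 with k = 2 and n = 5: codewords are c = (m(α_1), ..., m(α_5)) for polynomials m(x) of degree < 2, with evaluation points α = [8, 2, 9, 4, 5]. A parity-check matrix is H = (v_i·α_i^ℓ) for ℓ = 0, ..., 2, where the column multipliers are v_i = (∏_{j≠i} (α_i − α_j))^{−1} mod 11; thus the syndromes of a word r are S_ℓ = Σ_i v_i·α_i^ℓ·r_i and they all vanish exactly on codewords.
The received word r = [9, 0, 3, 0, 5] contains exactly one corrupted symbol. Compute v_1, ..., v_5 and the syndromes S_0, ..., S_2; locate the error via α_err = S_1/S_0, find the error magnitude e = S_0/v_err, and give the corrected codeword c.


S = (1, 2, 4), error at position 2, error magnitude e = 10, c = [9, 1, 3, 0, 5].

Step 1: column multipliers v_i = (∏_{j≠i}(α_i − α_j))^{−1} mod 11.
  i = 1 (α = 8): (8−2)(8−9)(8−4)(8−5) = 6·(−1)·4·3 = −72 ≡ 5, so v_1 = 5^{−1} = 9 (mod 11).
  i = 2 (α = 2): (2−8)(2−9)(2−4)(2−5) = (−6)·(−7)·(−2)·(−3) = 252 ≡ 10, so v_2 = 10^{−1} = 10 (mod 11).
  i = 3 (α = 9): (9−8)(9−2)(9−4)(9−5) = 1·7·5·4 = 140 ≡ 8, so v_3 = 8^{−1} = 7 (mod 11).
  i = 4 (α = 4): (4−8)(4−2)(4−9)(4−5) = (−4)·2·(−5)·(−1) = −40 ≡ 4, so v_4 = 4^{−1} = 3 (mod 11).
  i = 5 (α = 5): (5−8)(5−2)(5−9)(5−4) = (−3)·3·(−4)·1 = 36 ≡ 3, so v_5 = 3^{−1} = 4 (mod 11).
  v = [9, 10, 7, 3, 4].
Step 2: syndromes of r = [9, 0, 3, 0, 5] (all sums mod 11).
  S_0 = Σ v_i r_i = 9·9 + 10·0 + 7·3 + 3·0 + 4·5 = 122 ≡ 1.
  S_1 = Σ v_i α_i r_i = 9·8·9 + 10·2·0 + 7·9·3 + 3·4·0 + 4·5·5 = 937 ≡ 2.
  α_i^2 mod 11 = [9, 4, 4, 5, 3].
  S_2 = Σ v_i α_i^2 r_i = 9·9·9 + 10·4·0 + 7·4·3 + 3·5·0 + 4·3·5 = 873 ≡ 4.
  S = (1, 2, 4) ≠ 0, so r is not a codeword (an error is present).
Step 3: locate the error. For a single error e at position i, S_ℓ = v_i·e·α_i^ℓ, so α_err = S_1/S_0.
  S_0^{−1} = 1^{−1} = 1 (mod 11), so α_err = 2·1 = 2 ≡ 2 = α_2. Error position i = 2.
  Consistency check: S_2/S_1 = 4·6 = 24 ≡ 2 = α_err ✓ (single-error assumption holds).
Step 4: error magnitude e = S_0/v_2 = S_0·∏_{j≠2}(α_2 − α_j) = 1·10 = 10 ≡ 10 (mod 11).
Step 5: correct position 2: c_2 = r_2 − e = 0 − 10 ≡ 1 (mod 11). Hence c = [9, 1, 3, 0, 5].
  Check: interpolating c through the α_i gives m(x) = 2 + 5·x (degree < 2) with m(α_i) = c_i for every i, so c is indeed a codeword.


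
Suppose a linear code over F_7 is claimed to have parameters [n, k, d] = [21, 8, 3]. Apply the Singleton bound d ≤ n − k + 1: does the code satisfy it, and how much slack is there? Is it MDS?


Singleton RHS = n − k + 1 = 14, slack = 11, bound satisfied, not MDS.

Singleton bound: d ≤ n − k + 1.
Here n = 21, k = 8, so n − k + 1 = 14.
Given d = 3, check d ≤ 14: YES.
Slack = (n − k + 1) − d = 11.
The code is NOT MDS (slack = 11 > 0).
Description: the claimed parameters are [21, 8, 3]_7; such a code would be non-MDS.


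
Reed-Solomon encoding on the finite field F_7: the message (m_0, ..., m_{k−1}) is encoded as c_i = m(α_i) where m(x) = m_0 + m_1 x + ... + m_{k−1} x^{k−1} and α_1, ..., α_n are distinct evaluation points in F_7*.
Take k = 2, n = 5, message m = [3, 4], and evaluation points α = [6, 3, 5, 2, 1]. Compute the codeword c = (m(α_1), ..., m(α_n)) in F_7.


c = [6, 1, 2, 4, 0]

Message polynomial: m(x) = 3 + 4·x (mod 7).
For each evaluation point α_i, compute m(α_i) mod 7:
  α_1 = 6: Horner steps 4 → 6, so m(6) = 6.
  α_2 = 3: Horner steps 4 → 1, so m(3) = 1.
  α_3 = 5: Horner steps 4 → 2, so m(5) = 2.
  α_4 = 2: Horner steps 4 → 4, so m(2) = 4.
  α_5 = 1: Horner steps 4 → 0, so m(1) = 0.
Codeword c = [6, 1, 2, 4, 0] ∈ F_7^5.


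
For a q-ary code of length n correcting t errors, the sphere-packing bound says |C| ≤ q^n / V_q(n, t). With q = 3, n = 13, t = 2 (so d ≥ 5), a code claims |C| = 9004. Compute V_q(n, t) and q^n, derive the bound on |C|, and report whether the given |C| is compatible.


V_q(n, t) = 339, q^n = 1594323, Hamming bound = 4703, |C| = 9004 > bound (violated).

Step 1: Compute V_q(n, t) = Σ_{j=0}^2 C(n, j) (q−1)^j.
  j = 0: C(13,0)·(2)^0 = 1·1 = 1.
  j = 1: C(13,1)·(2)^1 = 13·2 = 26.
  j = 2: C(13,2)·(2)^2 = 78·4 = 312.
  V_q(n, t) = 1 + 26 + 312 = 339.
Step 2: q^n = 3^13 = 1594323.
Step 3: Hamming bound ⌊q^n / V_q(n,t)⌋ = ⌊1594323/339⌋ = 4703.
Step 4: Compare |C| = 9004 to 4703: violated.
The claimed |C| lies above the Hamming bound, so no 3-ary code of length 13 with d ≥ 5 can have 9004 codewords.


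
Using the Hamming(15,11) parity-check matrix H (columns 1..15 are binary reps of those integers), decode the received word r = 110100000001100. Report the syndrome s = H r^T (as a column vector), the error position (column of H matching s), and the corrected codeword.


s = (0, 1, 1, 0)^T, error position = 6, corrected codeword c = 110101000001100

Compute s = H r^T mod 2 one row at a time:
  s_1 = 0 + 0 + 0 + 0 + 1 + 1 + 0 + 0 = 2 ≡ 0 (mod 2).
  s_2 = 1 + 0 + 0 + 0 + 1 + 1 + 0 + 0 = 3 ≡ 1 (mod 2).
  s_3 = 1 + 0 + 0 + 0 + 0 + 0 + 0 + 0 = 1 ≡ 1 (mod 2).
  s_4 = 1 + 0 + 0 + 0 + 0 + 0 + 1 + 0 = 2 ≡ 0 (mod 2).
s = (0, 1, 1, 0)^T — this equals column 6 of H (binary 0110), so error is at position 6.
Correct: flip bit 6 of r = 110100000001100 to get c = 110101000001100.
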